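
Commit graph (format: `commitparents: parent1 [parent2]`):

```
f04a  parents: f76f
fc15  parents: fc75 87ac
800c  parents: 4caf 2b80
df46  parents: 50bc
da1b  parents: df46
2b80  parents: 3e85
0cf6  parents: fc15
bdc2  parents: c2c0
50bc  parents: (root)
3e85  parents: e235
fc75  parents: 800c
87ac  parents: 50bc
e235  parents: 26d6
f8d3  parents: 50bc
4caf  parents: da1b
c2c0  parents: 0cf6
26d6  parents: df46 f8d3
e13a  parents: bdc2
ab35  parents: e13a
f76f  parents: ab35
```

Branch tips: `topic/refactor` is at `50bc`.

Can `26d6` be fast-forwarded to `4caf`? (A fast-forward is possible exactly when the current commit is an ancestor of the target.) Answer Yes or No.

No

A fast-forward from 26d6 to 4caf is possible iff 26d6 is an ancestor of 4caf.
Ancestors of 4caf: {4caf, 50bc, da1b, df46}.
26d6 is not among them, so fast-forward is not possible.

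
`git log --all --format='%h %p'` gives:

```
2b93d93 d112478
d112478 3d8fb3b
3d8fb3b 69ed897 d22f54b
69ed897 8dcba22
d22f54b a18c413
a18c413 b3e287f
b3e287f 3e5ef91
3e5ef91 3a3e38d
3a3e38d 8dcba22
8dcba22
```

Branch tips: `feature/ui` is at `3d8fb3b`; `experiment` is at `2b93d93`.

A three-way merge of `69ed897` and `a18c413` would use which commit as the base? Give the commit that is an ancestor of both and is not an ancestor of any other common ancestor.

8dcba22

Ancestors of 69ed897: {69ed897, 8dcba22}.
Ancestors of a18c413: {3a3e38d, 3e5ef91, 8dcba22, a18c413, b3e287f}.
Common ancestors: {8dcba22}.
The only common ancestor is 8dcba22, so it is the merge base.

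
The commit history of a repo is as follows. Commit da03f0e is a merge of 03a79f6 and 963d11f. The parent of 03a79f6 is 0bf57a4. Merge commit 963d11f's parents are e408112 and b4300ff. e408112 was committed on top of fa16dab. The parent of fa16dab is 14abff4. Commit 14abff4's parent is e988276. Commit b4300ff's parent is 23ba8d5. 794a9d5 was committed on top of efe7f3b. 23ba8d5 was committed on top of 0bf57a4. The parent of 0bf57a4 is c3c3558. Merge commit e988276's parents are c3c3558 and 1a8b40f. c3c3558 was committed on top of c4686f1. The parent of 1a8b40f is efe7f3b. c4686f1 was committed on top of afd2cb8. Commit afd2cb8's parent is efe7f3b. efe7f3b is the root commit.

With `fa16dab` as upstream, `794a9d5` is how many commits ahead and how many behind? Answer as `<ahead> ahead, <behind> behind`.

1 ahead, 7 behind

Reachable from 794a9d5: {794a9d5, efe7f3b}.
Reachable from fa16dab: {14abff4, 1a8b40f, afd2cb8, c3c3558, c4686f1, e988276, efe7f3b, fa16dab}.
Only in 794a9d5's history (ahead): {794a9d5} — 1.
Only in fa16dab's history (behind): {14abff4, 1a8b40f, afd2cb8, c3c3558, c4686f1, e988276, fa16dab} — 7.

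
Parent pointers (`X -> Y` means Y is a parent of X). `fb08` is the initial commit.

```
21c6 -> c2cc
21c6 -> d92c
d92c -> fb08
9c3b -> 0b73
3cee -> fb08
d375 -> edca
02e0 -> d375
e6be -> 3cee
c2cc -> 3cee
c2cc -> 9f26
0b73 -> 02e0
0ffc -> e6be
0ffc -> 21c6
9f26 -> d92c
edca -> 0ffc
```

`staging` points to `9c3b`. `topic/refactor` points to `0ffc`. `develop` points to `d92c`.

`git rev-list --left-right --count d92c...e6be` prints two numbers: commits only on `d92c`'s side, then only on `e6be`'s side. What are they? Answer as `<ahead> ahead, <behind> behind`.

1 ahead, 2 behind

Reachable from d92c: {d92c, fb08}.
Reachable from e6be: {3cee, e6be, fb08}.
Only in d92c's history (ahead): {d92c} — 1.
Only in e6be's history (behind): {3cee, e6be} — 2.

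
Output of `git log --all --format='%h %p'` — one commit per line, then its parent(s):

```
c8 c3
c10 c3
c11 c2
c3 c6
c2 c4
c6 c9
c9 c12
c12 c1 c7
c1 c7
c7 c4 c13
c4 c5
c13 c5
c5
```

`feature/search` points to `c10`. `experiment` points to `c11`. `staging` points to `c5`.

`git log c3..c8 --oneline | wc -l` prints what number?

Reachable from c8: {c1, c12, c13, c3, c4, c5, c6, c7, c8, c9}.
Reachable from c3: {c1, c12, c13, c3, c4, c5, c6, c7, c9}.
In c8's history but not c3's: {c8} — 1 commit.

1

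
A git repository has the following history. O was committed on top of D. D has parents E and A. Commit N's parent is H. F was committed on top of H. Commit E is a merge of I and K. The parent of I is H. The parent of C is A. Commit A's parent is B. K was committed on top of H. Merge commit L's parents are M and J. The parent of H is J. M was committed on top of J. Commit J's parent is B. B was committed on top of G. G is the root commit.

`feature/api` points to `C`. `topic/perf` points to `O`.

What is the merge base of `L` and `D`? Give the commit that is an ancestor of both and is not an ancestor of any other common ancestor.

Ancestors of L: {B, G, J, L, M}.
Ancestors of D: {A, B, D, E, G, H, I, J, K}.
Common ancestors: {B, G, J}.
Among these, J is not an ancestor of any other common ancestor — it is the merge base.

J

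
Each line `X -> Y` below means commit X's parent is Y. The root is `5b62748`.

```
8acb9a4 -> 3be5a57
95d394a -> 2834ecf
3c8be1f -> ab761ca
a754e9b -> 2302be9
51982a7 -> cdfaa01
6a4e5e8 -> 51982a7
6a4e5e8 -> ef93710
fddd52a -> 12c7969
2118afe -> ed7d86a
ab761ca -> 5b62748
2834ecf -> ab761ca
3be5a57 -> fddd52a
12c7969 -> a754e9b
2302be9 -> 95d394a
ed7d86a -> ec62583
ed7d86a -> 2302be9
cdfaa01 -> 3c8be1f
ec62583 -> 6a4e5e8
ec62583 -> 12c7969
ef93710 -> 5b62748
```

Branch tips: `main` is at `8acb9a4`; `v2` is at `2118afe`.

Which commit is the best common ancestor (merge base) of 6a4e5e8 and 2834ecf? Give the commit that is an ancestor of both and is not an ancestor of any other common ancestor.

ab761ca

Ancestors of 6a4e5e8: {3c8be1f, 51982a7, 5b62748, 6a4e5e8, ab761ca, cdfaa01, ef93710}.
Ancestors of 2834ecf: {2834ecf, 5b62748, ab761ca}.
Common ancestors: {5b62748, ab761ca}.
Among these, ab761ca is not an ancestor of any other common ancestor — it is the merge base.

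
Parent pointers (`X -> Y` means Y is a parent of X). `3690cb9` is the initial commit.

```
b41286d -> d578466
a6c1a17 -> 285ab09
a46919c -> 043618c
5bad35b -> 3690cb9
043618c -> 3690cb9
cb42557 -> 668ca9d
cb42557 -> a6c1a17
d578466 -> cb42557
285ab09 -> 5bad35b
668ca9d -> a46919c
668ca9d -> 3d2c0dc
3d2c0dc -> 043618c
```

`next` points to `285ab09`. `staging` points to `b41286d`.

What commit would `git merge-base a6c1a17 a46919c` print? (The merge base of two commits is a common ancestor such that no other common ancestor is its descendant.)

3690cb9

Ancestors of a6c1a17: {285ab09, 3690cb9, 5bad35b, a6c1a17}.
Ancestors of a46919c: {043618c, 3690cb9, a46919c}.
Common ancestors: {3690cb9}.
The only common ancestor is 3690cb9, so it is the merge base.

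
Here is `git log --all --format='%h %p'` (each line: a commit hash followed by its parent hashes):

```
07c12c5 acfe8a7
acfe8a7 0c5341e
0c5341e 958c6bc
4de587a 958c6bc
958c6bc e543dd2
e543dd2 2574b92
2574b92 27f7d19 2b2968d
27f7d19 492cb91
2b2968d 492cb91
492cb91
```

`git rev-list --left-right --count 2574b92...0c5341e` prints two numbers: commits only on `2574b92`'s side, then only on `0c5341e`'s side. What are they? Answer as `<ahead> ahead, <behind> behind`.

Reachable from 2574b92: {2574b92, 27f7d19, 2b2968d, 492cb91}.
Reachable from 0c5341e: {0c5341e, 2574b92, 27f7d19, 2b2968d, 492cb91, 958c6bc, e543dd2}.
Only in 2574b92's history (ahead): {} — 0.
Only in 0c5341e's history (behind): {0c5341e, 958c6bc, e543dd2} — 3.

0 ahead, 3 behind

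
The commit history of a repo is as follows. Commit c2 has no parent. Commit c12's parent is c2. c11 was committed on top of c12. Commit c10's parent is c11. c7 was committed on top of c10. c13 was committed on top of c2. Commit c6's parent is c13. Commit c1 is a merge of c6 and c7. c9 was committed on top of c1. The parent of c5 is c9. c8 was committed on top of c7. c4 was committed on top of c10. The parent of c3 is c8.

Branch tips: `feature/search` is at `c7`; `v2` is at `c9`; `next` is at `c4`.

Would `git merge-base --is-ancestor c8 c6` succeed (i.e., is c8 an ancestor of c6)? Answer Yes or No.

No

Ancestors of c6: {c13, c2, c6}.
c8 is not in that set, so it is not an ancestor of c6.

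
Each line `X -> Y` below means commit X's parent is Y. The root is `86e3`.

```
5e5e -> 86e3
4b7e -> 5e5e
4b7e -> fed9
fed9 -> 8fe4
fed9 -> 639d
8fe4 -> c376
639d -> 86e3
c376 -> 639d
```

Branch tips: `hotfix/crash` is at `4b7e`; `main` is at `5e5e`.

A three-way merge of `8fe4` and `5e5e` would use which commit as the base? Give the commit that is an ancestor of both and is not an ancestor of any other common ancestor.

86e3

Ancestors of 8fe4: {639d, 86e3, 8fe4, c376}.
Ancestors of 5e5e: {5e5e, 86e3}.
Common ancestors: {86e3}.
The only common ancestor is 86e3, so it is the merge base.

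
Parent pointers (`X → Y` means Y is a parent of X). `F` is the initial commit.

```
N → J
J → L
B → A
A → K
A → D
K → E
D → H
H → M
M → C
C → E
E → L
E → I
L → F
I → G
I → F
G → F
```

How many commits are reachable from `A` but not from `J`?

Reachable from A: {A, C, D, E, F, G, H, I, K, L, M}.
Reachable from J: {F, J, L}.
In A's history but not J's: {A, C, D, E, G, H, I, K, M} — 9 commits.

9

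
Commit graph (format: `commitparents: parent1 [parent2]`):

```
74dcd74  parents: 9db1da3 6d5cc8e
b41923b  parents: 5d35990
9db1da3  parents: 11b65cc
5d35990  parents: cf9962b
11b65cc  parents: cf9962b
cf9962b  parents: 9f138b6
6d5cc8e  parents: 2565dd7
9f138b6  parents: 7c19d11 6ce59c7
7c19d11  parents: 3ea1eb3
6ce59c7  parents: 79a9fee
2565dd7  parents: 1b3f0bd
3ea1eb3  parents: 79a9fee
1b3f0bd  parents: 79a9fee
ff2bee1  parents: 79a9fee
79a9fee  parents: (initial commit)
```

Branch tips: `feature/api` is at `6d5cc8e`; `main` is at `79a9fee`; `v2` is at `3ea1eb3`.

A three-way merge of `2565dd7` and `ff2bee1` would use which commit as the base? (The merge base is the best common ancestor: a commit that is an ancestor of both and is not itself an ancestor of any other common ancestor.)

79a9fee

Ancestors of 2565dd7: {1b3f0bd, 2565dd7, 79a9fee}.
Ancestors of ff2bee1: {79a9fee, ff2bee1}.
Common ancestors: {79a9fee}.
The only common ancestor is 79a9fee, so it is the merge base.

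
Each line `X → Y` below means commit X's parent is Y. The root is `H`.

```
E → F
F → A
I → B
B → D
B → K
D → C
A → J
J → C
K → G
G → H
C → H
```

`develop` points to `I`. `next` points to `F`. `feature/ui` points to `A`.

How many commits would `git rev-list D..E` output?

Reachable from E: {A, C, E, F, H, J}.
Reachable from D: {C, D, H}.
In E's history but not D's: {A, E, F, J} — 4 commits.

4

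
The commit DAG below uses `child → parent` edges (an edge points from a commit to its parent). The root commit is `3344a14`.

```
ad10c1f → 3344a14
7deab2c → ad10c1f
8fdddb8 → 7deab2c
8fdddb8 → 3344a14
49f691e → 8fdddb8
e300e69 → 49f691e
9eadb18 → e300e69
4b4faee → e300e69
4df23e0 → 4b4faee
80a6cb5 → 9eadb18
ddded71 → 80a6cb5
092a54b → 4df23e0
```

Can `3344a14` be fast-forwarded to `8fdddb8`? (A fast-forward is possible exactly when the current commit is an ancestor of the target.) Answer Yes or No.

Yes

A fast-forward from 3344a14 to 8fdddb8 is possible iff 3344a14 is an ancestor of 8fdddb8.
Ancestors of 8fdddb8: {3344a14, 7deab2c, 8fdddb8, ad10c1f}.
3344a14 is among them, so fast-forward is possible.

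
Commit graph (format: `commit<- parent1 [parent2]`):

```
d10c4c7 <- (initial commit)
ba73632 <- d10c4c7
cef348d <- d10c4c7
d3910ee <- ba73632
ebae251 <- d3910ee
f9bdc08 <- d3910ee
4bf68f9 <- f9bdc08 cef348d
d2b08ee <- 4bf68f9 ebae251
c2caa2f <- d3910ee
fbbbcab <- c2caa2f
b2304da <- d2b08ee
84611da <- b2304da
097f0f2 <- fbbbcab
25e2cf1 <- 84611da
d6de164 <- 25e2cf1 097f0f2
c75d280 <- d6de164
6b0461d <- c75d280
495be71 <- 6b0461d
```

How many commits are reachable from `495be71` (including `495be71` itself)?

Walking parent pointers from 495be71: reachable set = {097f0f2, 25e2cf1, 495be71, 4bf68f9, 6b0461d, 84611da, b2304da, ba73632, c2caa2f, c75d280, cef348d, d10c4c7, d2b08ee, d3910ee, d6de164, ebae251, f9bdc08, fbbbcab}.
That is 18 commits.

18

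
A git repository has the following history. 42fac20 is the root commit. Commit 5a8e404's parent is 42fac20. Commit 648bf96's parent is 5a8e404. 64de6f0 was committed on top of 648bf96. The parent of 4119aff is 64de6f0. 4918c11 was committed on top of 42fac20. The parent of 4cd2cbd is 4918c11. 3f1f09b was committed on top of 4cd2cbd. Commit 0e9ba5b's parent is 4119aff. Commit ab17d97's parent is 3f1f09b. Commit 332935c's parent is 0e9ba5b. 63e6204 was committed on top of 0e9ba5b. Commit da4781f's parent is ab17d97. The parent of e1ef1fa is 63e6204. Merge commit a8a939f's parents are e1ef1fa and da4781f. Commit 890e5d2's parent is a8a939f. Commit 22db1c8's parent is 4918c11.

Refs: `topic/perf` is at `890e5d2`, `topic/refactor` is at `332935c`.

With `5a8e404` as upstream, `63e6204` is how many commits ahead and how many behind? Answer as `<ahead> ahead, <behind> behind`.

5 ahead, 0 behind

Reachable from 63e6204: {0e9ba5b, 4119aff, 42fac20, 5a8e404, 63e6204, 648bf96, 64de6f0}.
Reachable from 5a8e404: {42fac20, 5a8e404}.
Only in 63e6204's history (ahead): {0e9ba5b, 4119aff, 63e6204, 648bf96, 64de6f0} — 5.
Only in 5a8e404's history (behind): {} — 0.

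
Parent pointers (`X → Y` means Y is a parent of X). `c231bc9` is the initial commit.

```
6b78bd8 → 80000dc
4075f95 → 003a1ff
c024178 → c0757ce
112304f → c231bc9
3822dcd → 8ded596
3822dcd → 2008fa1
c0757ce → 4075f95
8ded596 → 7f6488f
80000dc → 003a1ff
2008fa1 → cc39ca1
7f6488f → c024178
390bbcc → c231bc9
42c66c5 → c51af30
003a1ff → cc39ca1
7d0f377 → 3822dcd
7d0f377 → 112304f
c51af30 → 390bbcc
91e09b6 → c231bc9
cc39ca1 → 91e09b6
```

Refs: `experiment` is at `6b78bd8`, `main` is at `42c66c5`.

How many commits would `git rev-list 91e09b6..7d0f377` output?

Reachable from 7d0f377: {003a1ff, 112304f, 2008fa1, 3822dcd, 4075f95, 7d0f377, 7f6488f, 8ded596, 91e09b6, c024178, c0757ce, c231bc9, cc39ca1}.
Reachable from 91e09b6: {91e09b6, c231bc9}.
In 7d0f377's history but not 91e09b6's: {003a1ff, 112304f, 2008fa1, 3822dcd, 4075f95, 7d0f377, 7f6488f, 8ded596, c024178, c0757ce, cc39ca1} — 11 commits.

11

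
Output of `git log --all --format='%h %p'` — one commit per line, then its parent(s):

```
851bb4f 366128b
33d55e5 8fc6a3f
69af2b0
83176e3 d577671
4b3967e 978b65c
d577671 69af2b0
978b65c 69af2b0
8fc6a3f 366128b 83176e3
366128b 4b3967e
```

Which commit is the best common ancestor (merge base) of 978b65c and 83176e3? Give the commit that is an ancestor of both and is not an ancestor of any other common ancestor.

69af2b0

Ancestors of 978b65c: {69af2b0, 978b65c}.
Ancestors of 83176e3: {69af2b0, 83176e3, d577671}.
Common ancestors: {69af2b0}.
The only common ancestor is 69af2b0, so it is the merge base.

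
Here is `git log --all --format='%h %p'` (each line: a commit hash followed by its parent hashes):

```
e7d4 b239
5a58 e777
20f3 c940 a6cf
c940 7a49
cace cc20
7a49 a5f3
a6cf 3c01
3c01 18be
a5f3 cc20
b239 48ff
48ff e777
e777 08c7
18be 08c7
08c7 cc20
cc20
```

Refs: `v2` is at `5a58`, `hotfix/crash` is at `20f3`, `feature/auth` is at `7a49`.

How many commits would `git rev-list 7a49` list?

Walking parent pointers from 7a49: reachable set = {7a49, a5f3, cc20}.
That is 3 commits.

3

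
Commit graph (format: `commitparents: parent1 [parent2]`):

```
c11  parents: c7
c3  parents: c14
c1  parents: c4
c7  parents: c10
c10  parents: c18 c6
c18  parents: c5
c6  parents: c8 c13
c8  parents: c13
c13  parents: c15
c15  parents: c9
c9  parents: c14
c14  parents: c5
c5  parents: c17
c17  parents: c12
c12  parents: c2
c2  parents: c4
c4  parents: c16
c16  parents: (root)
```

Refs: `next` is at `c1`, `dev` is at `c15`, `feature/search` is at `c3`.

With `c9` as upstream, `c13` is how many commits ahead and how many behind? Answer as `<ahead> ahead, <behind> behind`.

Reachable from c13: {c12, c13, c14, c15, c16, c17, c2, c4, c5, c9}.
Reachable from c9: {c12, c14, c16, c17, c2, c4, c5, c9}.
Only in c13's history (ahead): {c13, c15} — 2.
Only in c9's history (behind): {} — 0.

2 ahead, 0 behind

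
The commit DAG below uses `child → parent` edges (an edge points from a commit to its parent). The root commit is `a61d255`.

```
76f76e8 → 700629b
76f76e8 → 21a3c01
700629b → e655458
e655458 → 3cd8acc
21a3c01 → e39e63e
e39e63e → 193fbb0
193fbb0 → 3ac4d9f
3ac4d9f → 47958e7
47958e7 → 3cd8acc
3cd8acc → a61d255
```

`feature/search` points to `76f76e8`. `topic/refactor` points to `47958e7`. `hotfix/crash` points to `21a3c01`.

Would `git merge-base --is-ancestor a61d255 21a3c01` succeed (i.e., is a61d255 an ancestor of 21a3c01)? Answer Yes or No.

Yes

Ancestors of 21a3c01 (commits reachable by following parents): {193fbb0, 21a3c01, 3ac4d9f, 3cd8acc, 47958e7, a61d255, e39e63e}.
a61d255 is in that set, so it is an ancestor of 21a3c01.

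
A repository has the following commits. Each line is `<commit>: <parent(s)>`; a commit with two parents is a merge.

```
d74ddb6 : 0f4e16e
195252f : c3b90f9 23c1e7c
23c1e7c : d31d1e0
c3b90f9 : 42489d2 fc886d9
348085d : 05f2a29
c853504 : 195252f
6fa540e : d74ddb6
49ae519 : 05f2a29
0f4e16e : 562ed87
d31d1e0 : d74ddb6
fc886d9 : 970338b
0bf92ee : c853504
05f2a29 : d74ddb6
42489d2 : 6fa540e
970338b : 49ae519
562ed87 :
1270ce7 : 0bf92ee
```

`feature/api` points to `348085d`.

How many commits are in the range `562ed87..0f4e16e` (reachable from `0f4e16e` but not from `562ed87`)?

Reachable from 0f4e16e: {0f4e16e, 562ed87}.
Reachable from 562ed87: {562ed87}.
In 0f4e16e's history but not 562ed87's: {0f4e16e} — 1 commit.

1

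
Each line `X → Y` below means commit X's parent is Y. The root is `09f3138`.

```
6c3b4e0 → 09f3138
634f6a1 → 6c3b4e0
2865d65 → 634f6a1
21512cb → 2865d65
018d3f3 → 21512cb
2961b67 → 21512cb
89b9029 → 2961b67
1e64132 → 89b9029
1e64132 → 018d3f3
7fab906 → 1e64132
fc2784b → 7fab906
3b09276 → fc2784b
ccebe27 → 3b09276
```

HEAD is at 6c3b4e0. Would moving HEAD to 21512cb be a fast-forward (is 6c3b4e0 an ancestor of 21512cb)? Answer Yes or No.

A fast-forward from 6c3b4e0 to 21512cb is possible iff 6c3b4e0 is an ancestor of 21512cb.
Ancestors of 21512cb: {09f3138, 21512cb, 2865d65, 634f6a1, 6c3b4e0}.
6c3b4e0 is among them, so fast-forward is possible.

Yes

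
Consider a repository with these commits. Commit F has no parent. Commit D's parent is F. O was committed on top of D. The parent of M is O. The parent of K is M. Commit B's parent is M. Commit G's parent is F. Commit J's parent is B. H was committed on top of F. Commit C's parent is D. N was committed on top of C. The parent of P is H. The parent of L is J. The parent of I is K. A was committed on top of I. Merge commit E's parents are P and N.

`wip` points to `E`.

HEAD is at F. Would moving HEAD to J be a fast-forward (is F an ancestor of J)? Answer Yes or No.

Yes

A fast-forward from F to J is possible iff F is an ancestor of J.
Ancestors of J: {B, D, F, J, M, O}.
F is among them, so fast-forward is possible.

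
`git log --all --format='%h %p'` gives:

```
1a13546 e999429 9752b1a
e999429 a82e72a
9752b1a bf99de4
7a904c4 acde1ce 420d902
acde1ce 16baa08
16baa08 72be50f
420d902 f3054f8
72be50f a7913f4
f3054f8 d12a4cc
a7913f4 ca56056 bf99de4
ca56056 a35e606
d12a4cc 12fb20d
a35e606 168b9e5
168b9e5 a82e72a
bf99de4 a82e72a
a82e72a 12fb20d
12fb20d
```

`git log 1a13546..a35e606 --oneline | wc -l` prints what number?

Reachable from a35e606: {12fb20d, 168b9e5, a35e606, a82e72a}.
Reachable from 1a13546: {12fb20d, 1a13546, 9752b1a, a82e72a, bf99de4, e999429}.
In a35e606's history but not 1a13546's: {168b9e5, a35e606} — 2 commits.

2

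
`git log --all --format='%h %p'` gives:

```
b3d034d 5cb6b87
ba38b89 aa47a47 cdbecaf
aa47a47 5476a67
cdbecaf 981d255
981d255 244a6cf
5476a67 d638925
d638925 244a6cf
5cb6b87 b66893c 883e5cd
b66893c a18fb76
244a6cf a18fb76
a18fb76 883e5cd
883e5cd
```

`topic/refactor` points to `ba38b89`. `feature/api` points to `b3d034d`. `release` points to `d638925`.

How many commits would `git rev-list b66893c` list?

3

Walking parent pointers from b66893c: reachable set = {883e5cd, a18fb76, b66893c}.
That is 3 commits.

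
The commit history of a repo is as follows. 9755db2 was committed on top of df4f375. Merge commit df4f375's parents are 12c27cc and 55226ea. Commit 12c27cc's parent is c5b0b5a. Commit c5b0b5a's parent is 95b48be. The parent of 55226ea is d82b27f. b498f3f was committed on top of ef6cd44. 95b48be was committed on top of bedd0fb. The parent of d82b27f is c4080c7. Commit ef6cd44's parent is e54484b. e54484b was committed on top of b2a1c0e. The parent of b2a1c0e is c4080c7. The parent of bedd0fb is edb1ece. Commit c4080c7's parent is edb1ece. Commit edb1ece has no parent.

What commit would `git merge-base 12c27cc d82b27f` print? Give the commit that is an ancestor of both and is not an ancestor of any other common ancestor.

edb1ece

Ancestors of 12c27cc: {12c27cc, 95b48be, bedd0fb, c5b0b5a, edb1ece}.
Ancestors of d82b27f: {c4080c7, d82b27f, edb1ece}.
Common ancestors: {edb1ece}.
The only common ancestor is edb1ece, so it is the merge base.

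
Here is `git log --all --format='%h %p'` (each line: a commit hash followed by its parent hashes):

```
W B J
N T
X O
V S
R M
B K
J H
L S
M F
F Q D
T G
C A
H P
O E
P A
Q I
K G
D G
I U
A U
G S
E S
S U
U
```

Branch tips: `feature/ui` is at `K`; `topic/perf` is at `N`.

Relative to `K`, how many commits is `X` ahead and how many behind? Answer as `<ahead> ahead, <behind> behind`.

Reachable from X: {E, O, S, U, X}.
Reachable from K: {G, K, S, U}.
Only in X's history (ahead): {E, O, X} — 3.
Only in K's history (behind): {G, K} — 2.

3 ahead, 2 behind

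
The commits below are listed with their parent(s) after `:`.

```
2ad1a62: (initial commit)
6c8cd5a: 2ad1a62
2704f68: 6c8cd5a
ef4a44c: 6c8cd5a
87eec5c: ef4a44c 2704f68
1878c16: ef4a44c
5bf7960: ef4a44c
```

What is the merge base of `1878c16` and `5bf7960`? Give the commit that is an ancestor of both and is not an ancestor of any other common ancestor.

ef4a44c

Ancestors of 1878c16: {1878c16, 2ad1a62, 6c8cd5a, ef4a44c}.
Ancestors of 5bf7960: {2ad1a62, 5bf7960, 6c8cd5a, ef4a44c}.
Common ancestors: {2ad1a62, 6c8cd5a, ef4a44c}.
Among these, ef4a44c is not an ancestor of any other common ancestor — it is the merge base.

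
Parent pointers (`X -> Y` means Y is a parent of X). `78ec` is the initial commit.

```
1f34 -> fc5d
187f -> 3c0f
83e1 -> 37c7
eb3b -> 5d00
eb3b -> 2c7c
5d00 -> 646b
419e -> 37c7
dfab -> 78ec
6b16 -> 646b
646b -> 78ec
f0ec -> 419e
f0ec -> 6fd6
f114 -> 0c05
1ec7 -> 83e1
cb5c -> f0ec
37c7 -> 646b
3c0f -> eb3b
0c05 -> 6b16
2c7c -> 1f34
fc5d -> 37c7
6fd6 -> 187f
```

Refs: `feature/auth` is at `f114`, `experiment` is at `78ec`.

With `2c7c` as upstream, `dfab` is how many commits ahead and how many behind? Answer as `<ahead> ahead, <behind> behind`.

1 ahead, 5 behind

Reachable from dfab: {78ec, dfab}.
Reachable from 2c7c: {1f34, 2c7c, 37c7, 646b, 78ec, fc5d}.
Only in dfab's history (ahead): {dfab} — 1.
Only in 2c7c's history (behind): {1f34, 2c7c, 37c7, 646b, fc5d} — 5.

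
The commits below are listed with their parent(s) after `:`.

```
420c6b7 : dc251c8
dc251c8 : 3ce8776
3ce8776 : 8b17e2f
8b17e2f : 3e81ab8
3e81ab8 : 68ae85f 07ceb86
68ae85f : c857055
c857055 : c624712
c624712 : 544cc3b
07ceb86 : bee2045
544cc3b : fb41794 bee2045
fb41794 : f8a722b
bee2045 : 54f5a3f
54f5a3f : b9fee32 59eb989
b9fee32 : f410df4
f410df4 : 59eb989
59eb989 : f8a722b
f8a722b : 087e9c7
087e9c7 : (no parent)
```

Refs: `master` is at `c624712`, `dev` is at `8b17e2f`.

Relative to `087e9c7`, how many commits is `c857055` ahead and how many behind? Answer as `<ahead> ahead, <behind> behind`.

10 ahead, 0 behind

Reachable from c857055: {087e9c7, 544cc3b, 54f5a3f, 59eb989, b9fee32, bee2045, c624712, c857055, f410df4, f8a722b, fb41794}.
Reachable from 087e9c7: {087e9c7}.
Only in c857055's history (ahead): {544cc3b, 54f5a3f, 59eb989, b9fee32, bee2045, c624712, c857055, f410df4, f8a722b, fb41794} — 10.
Only in 087e9c7's history (behind): {} — 0.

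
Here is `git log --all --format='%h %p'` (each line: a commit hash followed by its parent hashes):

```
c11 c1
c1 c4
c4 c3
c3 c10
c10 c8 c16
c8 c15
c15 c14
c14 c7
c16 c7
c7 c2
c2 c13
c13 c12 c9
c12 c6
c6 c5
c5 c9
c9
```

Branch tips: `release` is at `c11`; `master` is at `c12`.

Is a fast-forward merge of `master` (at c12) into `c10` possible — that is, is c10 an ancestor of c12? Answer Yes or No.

A fast-forward from c10 to c12 is possible iff c10 is an ancestor of c12.
Ancestors of c12: {c12, c5, c6, c9}.
c10 is not among them, so fast-forward is not possible.

No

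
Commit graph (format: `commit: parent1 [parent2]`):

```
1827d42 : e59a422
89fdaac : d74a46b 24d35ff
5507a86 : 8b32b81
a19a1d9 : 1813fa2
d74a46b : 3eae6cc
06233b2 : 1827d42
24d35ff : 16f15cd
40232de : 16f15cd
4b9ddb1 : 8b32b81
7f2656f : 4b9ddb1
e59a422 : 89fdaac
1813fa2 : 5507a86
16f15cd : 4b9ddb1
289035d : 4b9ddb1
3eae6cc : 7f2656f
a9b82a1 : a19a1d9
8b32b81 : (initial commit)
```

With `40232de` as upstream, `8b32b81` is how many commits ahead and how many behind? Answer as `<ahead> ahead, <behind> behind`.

Reachable from 8b32b81: {8b32b81}.
Reachable from 40232de: {16f15cd, 40232de, 4b9ddb1, 8b32b81}.
Only in 8b32b81's history (ahead): {} — 0.
Only in 40232de's history (behind): {16f15cd, 40232de, 4b9ddb1} — 3.

0 ahead, 3 behind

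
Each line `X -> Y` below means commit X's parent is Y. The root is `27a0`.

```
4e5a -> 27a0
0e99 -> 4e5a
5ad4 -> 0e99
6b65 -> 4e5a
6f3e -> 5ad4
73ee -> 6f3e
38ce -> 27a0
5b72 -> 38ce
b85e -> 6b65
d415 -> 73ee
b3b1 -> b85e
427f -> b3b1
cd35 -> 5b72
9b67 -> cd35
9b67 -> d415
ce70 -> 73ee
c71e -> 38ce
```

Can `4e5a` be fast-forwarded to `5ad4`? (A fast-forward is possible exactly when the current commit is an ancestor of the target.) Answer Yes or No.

Yes

A fast-forward from 4e5a to 5ad4 is possible iff 4e5a is an ancestor of 5ad4.
Ancestors of 5ad4: {0e99, 27a0, 4e5a, 5ad4}.
4e5a is among them, so fast-forward is possible.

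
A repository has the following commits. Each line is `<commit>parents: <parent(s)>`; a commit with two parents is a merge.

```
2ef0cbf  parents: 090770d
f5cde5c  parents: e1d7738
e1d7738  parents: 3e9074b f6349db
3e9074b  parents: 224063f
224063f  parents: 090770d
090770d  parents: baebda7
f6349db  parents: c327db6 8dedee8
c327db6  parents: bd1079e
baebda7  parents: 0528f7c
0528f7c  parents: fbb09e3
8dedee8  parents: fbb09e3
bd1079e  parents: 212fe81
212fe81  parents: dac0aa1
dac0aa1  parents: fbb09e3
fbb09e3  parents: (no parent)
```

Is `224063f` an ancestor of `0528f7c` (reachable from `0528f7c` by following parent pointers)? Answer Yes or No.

Ancestors of 0528f7c: {0528f7c, fbb09e3}.
224063f is not in that set, so it is not an ancestor of 0528f7c.

No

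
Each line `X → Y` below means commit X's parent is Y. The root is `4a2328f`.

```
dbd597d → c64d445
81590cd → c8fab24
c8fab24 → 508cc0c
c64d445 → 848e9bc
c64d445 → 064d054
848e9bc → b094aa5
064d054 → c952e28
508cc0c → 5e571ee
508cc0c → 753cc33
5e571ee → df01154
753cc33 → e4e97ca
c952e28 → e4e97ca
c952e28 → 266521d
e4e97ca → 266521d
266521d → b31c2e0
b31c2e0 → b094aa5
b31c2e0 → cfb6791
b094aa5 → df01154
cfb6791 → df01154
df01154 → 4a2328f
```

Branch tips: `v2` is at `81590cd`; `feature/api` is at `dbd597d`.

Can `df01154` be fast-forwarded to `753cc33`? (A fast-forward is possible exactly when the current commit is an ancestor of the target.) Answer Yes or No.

Yes

A fast-forward from df01154 to 753cc33 is possible iff df01154 is an ancestor of 753cc33.
Ancestors of 753cc33: {266521d, 4a2328f, 753cc33, b094aa5, b31c2e0, cfb6791, df01154, e4e97ca}.
df01154 is among them, so fast-forward is possible.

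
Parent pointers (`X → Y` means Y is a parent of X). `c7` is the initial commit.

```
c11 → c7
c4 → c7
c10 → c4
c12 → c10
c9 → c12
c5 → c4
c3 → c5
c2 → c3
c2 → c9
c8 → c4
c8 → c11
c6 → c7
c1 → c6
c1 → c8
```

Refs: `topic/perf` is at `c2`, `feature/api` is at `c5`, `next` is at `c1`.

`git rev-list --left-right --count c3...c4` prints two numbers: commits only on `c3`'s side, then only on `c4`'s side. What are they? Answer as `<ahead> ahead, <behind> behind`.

Reachable from c3: {c3, c4, c5, c7}.
Reachable from c4: {c4, c7}.
Only in c3's history (ahead): {c3, c5} — 2.
Only in c4's history (behind): {} — 0.

2 ahead, 0 behind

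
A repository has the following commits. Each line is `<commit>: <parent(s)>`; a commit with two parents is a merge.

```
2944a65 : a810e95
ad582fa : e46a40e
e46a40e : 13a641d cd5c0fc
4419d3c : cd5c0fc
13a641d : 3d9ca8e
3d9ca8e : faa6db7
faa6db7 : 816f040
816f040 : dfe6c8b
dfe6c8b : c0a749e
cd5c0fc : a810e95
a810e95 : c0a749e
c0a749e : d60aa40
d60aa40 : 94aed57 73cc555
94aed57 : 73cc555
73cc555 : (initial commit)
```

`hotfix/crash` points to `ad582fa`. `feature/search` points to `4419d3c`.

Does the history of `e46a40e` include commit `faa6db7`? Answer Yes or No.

Ancestors of e46a40e (commits reachable by following parents): {13a641d, 3d9ca8e, 73cc555, 816f040, 94aed57, a810e95, c0a749e, cd5c0fc, d60aa40, dfe6c8b, e46a40e, faa6db7}.
faa6db7 is in that set, so it is an ancestor of e46a40e.

Yes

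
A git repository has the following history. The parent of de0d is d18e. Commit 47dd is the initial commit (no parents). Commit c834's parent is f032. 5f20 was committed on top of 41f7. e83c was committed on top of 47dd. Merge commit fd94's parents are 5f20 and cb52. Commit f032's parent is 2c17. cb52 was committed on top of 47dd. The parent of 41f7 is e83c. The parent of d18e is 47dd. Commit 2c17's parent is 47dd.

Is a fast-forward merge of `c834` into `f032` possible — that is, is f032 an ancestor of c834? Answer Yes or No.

Yes

A fast-forward from f032 to c834 is possible iff f032 is an ancestor of c834.
Ancestors of c834: {2c17, 47dd, c834, f032}.
f032 is among them, so fast-forward is possible.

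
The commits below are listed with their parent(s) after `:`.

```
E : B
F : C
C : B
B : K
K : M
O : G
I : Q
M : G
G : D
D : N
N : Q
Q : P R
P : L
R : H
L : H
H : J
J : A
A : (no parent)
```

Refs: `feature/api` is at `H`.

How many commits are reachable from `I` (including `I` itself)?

Walking parent pointers from I: reachable set = {A, H, I, J, L, P, Q, R}.
That is 8 commits.

8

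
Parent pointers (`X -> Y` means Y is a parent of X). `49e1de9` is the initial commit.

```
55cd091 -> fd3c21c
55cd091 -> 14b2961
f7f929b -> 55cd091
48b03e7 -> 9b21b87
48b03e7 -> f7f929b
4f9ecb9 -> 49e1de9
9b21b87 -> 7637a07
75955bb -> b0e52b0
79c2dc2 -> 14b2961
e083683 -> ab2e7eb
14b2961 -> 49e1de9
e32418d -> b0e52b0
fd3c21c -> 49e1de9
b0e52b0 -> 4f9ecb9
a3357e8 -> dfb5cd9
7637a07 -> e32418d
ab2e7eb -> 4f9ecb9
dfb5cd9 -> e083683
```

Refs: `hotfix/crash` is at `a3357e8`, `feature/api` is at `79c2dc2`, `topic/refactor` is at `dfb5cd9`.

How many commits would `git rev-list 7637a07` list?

5

Walking parent pointers from 7637a07: reachable set = {49e1de9, 4f9ecb9, 7637a07, b0e52b0, e32418d}.
That is 5 commits.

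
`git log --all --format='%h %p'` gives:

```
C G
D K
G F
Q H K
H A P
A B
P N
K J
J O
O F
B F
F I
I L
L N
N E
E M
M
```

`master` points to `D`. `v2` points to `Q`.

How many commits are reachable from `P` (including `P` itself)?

Walking parent pointers from P: reachable set = {E, M, N, P}.
That is 4 commits.

4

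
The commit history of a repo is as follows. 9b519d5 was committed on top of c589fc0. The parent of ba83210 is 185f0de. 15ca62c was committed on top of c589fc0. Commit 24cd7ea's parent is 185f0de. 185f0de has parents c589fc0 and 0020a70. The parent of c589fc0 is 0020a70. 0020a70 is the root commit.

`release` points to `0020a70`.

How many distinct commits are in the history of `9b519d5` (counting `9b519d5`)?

Walking parent pointers from 9b519d5: reachable set = {0020a70, 9b519d5, c589fc0}.
That is 3 commits.

3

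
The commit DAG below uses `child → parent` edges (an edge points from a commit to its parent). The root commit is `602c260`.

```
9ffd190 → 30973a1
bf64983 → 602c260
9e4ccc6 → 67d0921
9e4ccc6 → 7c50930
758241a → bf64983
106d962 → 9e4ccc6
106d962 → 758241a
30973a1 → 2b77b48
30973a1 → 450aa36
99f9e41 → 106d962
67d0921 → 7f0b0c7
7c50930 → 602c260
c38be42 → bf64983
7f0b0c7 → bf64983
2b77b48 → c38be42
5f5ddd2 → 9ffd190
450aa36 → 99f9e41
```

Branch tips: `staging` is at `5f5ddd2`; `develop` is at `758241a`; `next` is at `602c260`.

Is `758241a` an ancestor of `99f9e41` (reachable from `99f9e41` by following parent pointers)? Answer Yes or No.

Ancestors of 99f9e41 (commits reachable by following parents): {106d962, 602c260, 67d0921, 758241a, 7c50930, 7f0b0c7, 99f9e41, 9e4ccc6, bf64983}.
758241a is in that set, so it is an ancestor of 99f9e41.

Yes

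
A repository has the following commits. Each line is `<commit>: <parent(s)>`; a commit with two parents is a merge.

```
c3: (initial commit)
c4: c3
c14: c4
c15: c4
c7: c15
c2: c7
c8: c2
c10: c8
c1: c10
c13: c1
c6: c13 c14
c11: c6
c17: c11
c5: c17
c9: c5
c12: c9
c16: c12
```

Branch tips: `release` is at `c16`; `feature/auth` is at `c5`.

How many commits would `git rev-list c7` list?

Walking parent pointers from c7: reachable set = {c15, c3, c4, c7}.
That is 4 commits.

4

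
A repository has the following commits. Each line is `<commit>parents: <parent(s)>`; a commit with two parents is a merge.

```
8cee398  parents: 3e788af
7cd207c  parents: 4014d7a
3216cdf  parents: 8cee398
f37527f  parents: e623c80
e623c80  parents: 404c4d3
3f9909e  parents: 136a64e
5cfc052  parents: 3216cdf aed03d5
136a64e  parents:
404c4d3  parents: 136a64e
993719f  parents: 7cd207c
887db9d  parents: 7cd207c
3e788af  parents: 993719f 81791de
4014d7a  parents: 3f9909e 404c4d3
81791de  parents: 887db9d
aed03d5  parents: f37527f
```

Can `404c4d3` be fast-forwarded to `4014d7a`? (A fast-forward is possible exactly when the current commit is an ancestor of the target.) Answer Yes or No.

A fast-forward from 404c4d3 to 4014d7a is possible iff 404c4d3 is an ancestor of 4014d7a.
Ancestors of 4014d7a: {136a64e, 3f9909e, 4014d7a, 404c4d3}.
404c4d3 is among them, so fast-forward is possible.

Yes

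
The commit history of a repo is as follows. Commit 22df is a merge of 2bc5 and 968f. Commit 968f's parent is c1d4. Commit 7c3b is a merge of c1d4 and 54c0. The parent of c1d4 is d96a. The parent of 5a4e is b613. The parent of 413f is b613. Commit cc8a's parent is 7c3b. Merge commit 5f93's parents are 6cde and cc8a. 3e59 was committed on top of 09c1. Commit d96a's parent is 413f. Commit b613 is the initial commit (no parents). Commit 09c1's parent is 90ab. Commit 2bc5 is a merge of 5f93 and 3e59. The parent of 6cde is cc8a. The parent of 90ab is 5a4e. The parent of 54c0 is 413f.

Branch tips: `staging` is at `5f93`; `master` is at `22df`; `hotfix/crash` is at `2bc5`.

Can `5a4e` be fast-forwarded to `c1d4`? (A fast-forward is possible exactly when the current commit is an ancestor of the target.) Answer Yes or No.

No

A fast-forward from 5a4e to c1d4 is possible iff 5a4e is an ancestor of c1d4.
Ancestors of c1d4: {413f, b613, c1d4, d96a}.
5a4e is not among them, so fast-forward is not possible.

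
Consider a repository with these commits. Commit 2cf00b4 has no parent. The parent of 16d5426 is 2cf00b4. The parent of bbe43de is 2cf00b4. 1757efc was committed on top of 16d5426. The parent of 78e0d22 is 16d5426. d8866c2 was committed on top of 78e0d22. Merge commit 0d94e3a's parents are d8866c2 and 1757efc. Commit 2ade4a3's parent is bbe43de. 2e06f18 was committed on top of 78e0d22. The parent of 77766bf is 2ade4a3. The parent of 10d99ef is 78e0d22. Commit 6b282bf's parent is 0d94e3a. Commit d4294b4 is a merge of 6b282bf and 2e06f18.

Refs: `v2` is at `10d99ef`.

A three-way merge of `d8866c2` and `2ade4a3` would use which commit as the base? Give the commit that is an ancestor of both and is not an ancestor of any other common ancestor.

2cf00b4

Ancestors of d8866c2: {16d5426, 2cf00b4, 78e0d22, d8866c2}.
Ancestors of 2ade4a3: {2ade4a3, 2cf00b4, bbe43de}.
Common ancestors: {2cf00b4}.
The only common ancestor is 2cf00b4, so it is the merge base.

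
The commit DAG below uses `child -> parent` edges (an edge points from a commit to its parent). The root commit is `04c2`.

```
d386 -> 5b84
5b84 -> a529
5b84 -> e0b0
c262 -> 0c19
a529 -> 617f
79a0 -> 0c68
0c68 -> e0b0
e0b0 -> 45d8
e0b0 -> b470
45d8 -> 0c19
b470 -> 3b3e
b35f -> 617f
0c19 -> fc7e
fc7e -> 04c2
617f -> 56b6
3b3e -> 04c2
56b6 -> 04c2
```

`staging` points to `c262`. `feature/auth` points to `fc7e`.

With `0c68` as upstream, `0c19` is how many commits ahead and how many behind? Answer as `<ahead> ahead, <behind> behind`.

0 ahead, 5 behind

Reachable from 0c19: {04c2, 0c19, fc7e}.
Reachable from 0c68: {04c2, 0c19, 0c68, 3b3e, 45d8, b470, e0b0, fc7e}.
Only in 0c19's history (ahead): {} — 0.
Only in 0c68's history (behind): {0c68, 3b3e, 45d8, b470, e0b0} — 5.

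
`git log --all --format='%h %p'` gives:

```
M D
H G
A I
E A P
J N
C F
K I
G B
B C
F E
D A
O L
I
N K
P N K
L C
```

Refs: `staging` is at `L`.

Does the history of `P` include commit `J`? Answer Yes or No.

No

Ancestors of P: {I, K, N, P}.
J is not in that set, so it is not an ancestor of P.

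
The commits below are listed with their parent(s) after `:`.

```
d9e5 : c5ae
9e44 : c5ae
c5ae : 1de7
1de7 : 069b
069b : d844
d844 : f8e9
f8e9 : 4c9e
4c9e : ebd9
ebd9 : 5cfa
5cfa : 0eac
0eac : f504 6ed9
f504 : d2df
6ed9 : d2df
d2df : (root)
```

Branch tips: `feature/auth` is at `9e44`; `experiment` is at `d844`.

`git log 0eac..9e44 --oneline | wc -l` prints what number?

9

Reachable from 9e44: {069b, 0eac, 1de7, 4c9e, 5cfa, 6ed9, 9e44, c5ae, d2df, d844, ebd9, f504, f8e9}.
Reachable from 0eac: {0eac, 6ed9, d2df, f504}.
In 9e44's history but not 0eac's: {069b, 1de7, 4c9e, 5cfa, 9e44, c5ae, d844, ebd9, f8e9} — 9 commits.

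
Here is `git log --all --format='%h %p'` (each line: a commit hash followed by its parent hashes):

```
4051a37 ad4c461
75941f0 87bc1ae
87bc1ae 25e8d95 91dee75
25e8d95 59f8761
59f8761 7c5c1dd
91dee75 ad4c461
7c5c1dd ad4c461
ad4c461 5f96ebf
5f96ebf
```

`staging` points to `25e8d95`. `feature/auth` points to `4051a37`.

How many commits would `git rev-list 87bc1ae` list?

7

Walking parent pointers from 87bc1ae: reachable set = {25e8d95, 59f8761, 5f96ebf, 7c5c1dd, 87bc1ae, 91dee75, ad4c461}.
That is 7 commits.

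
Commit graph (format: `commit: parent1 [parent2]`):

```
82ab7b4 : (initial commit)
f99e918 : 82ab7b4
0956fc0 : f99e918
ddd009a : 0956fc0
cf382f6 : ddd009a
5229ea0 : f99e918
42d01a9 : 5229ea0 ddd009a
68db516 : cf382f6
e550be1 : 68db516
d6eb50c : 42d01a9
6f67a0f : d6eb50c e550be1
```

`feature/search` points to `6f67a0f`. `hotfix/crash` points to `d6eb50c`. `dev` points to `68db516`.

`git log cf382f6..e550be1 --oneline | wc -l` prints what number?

Reachable from e550be1: {0956fc0, 68db516, 82ab7b4, cf382f6, ddd009a, e550be1, f99e918}.
Reachable from cf382f6: {0956fc0, 82ab7b4, cf382f6, ddd009a, f99e918}.
In e550be1's history but not cf382f6's: {68db516, e550be1} — 2 commits.

2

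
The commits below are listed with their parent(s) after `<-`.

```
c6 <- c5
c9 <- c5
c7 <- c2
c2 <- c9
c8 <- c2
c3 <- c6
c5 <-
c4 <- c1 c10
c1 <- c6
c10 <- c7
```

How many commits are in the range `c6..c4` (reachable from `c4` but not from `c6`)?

Reachable from c4: {c1, c10, c2, c4, c5, c6, c7, c9}.
Reachable from c6: {c5, c6}.
In c4's history but not c6's: {c1, c10, c2, c4, c7, c9} — 6 commits.

6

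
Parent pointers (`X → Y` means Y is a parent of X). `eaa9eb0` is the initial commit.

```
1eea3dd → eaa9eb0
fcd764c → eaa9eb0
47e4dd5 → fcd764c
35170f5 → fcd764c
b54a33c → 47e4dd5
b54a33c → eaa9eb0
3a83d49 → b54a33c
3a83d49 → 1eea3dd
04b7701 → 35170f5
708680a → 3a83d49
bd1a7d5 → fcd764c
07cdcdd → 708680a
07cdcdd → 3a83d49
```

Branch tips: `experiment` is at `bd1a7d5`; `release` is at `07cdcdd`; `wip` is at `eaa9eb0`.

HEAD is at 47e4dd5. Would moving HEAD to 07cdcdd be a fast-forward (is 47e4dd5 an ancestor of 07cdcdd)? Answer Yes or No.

A fast-forward from 47e4dd5 to 07cdcdd is possible iff 47e4dd5 is an ancestor of 07cdcdd.
Ancestors of 07cdcdd: {07cdcdd, 1eea3dd, 3a83d49, 47e4dd5, 708680a, b54a33c, eaa9eb0, fcd764c}.
47e4dd5 is among them, so fast-forward is possible.

Yes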